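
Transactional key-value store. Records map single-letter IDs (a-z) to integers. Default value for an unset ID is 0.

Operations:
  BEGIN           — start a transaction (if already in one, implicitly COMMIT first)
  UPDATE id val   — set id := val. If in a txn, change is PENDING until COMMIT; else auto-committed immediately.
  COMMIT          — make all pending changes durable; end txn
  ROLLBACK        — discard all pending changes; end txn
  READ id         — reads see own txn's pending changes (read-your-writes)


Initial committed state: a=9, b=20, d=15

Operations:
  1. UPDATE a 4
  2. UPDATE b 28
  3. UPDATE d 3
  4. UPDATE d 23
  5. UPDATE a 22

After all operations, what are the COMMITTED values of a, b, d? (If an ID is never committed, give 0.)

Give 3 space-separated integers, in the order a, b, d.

Initial committed: {a=9, b=20, d=15}
Op 1: UPDATE a=4 (auto-commit; committed a=4)
Op 2: UPDATE b=28 (auto-commit; committed b=28)
Op 3: UPDATE d=3 (auto-commit; committed d=3)
Op 4: UPDATE d=23 (auto-commit; committed d=23)
Op 5: UPDATE a=22 (auto-commit; committed a=22)
Final committed: {a=22, b=28, d=23}

Answer: 22 28 23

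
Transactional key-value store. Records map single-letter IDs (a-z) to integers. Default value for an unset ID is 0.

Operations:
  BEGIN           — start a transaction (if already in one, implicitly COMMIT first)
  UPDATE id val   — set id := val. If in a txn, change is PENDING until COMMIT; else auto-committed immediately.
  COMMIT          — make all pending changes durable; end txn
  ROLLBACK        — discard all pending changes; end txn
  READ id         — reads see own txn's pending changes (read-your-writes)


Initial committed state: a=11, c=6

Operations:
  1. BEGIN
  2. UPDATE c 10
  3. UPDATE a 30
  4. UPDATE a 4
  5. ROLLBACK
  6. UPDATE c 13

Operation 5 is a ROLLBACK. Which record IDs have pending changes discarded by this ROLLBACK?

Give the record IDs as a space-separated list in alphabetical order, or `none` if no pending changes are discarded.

Initial committed: {a=11, c=6}
Op 1: BEGIN: in_txn=True, pending={}
Op 2: UPDATE c=10 (pending; pending now {c=10})
Op 3: UPDATE a=30 (pending; pending now {a=30, c=10})
Op 4: UPDATE a=4 (pending; pending now {a=4, c=10})
Op 5: ROLLBACK: discarded pending ['a', 'c']; in_txn=False
Op 6: UPDATE c=13 (auto-commit; committed c=13)
ROLLBACK at op 5 discards: ['a', 'c']

Answer: a c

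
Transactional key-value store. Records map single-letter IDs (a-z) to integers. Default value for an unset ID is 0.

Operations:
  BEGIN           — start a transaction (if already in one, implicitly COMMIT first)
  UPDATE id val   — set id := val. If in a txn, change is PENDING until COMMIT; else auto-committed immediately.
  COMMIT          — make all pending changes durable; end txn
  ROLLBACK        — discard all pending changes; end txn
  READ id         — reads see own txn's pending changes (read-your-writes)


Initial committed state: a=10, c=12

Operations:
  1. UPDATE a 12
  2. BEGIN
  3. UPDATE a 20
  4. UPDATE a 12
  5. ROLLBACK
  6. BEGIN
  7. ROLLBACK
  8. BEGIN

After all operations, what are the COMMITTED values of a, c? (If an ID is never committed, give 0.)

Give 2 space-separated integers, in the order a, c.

Answer: 12 12

Derivation:
Initial committed: {a=10, c=12}
Op 1: UPDATE a=12 (auto-commit; committed a=12)
Op 2: BEGIN: in_txn=True, pending={}
Op 3: UPDATE a=20 (pending; pending now {a=20})
Op 4: UPDATE a=12 (pending; pending now {a=12})
Op 5: ROLLBACK: discarded pending ['a']; in_txn=False
Op 6: BEGIN: in_txn=True, pending={}
Op 7: ROLLBACK: discarded pending []; in_txn=False
Op 8: BEGIN: in_txn=True, pending={}
Final committed: {a=12, c=12}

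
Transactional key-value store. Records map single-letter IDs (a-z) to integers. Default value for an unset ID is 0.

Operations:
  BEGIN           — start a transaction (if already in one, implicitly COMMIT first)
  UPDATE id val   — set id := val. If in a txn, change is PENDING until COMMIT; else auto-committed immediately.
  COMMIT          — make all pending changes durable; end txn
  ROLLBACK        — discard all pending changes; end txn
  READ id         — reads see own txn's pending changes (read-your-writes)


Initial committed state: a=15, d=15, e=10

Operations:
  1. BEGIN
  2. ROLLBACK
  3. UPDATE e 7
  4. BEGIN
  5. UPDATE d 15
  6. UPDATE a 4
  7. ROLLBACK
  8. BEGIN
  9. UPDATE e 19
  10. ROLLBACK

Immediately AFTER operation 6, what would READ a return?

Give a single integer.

Answer: 4

Derivation:
Initial committed: {a=15, d=15, e=10}
Op 1: BEGIN: in_txn=True, pending={}
Op 2: ROLLBACK: discarded pending []; in_txn=False
Op 3: UPDATE e=7 (auto-commit; committed e=7)
Op 4: BEGIN: in_txn=True, pending={}
Op 5: UPDATE d=15 (pending; pending now {d=15})
Op 6: UPDATE a=4 (pending; pending now {a=4, d=15})
After op 6: visible(a) = 4 (pending={a=4, d=15}, committed={a=15, d=15, e=7})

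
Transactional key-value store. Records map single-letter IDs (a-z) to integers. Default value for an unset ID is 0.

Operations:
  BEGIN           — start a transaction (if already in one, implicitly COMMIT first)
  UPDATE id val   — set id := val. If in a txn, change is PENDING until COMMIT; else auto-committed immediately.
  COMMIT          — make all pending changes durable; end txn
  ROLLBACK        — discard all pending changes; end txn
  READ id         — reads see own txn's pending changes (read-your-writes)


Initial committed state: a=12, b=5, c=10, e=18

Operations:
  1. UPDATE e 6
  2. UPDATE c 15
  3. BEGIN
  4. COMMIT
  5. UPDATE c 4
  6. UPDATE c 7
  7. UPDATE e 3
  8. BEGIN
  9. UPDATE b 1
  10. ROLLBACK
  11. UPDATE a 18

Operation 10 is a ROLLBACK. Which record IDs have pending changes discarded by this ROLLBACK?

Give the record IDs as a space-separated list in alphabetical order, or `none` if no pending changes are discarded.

Answer: b

Derivation:
Initial committed: {a=12, b=5, c=10, e=18}
Op 1: UPDATE e=6 (auto-commit; committed e=6)
Op 2: UPDATE c=15 (auto-commit; committed c=15)
Op 3: BEGIN: in_txn=True, pending={}
Op 4: COMMIT: merged [] into committed; committed now {a=12, b=5, c=15, e=6}
Op 5: UPDATE c=4 (auto-commit; committed c=4)
Op 6: UPDATE c=7 (auto-commit; committed c=7)
Op 7: UPDATE e=3 (auto-commit; committed e=3)
Op 8: BEGIN: in_txn=True, pending={}
Op 9: UPDATE b=1 (pending; pending now {b=1})
Op 10: ROLLBACK: discarded pending ['b']; in_txn=False
Op 11: UPDATE a=18 (auto-commit; committed a=18)
ROLLBACK at op 10 discards: ['b']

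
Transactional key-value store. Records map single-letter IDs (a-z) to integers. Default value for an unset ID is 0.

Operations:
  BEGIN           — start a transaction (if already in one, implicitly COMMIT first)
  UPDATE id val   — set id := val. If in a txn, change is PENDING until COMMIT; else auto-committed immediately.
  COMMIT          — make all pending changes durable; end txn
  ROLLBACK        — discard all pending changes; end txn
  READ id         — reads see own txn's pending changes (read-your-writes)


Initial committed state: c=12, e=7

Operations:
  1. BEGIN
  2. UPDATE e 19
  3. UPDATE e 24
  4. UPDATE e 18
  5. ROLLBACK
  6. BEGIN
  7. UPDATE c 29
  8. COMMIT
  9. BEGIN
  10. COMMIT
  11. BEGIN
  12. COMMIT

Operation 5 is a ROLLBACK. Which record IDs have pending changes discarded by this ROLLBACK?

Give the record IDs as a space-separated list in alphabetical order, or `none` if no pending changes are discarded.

Initial committed: {c=12, e=7}
Op 1: BEGIN: in_txn=True, pending={}
Op 2: UPDATE e=19 (pending; pending now {e=19})
Op 3: UPDATE e=24 (pending; pending now {e=24})
Op 4: UPDATE e=18 (pending; pending now {e=18})
Op 5: ROLLBACK: discarded pending ['e']; in_txn=False
Op 6: BEGIN: in_txn=True, pending={}
Op 7: UPDATE c=29 (pending; pending now {c=29})
Op 8: COMMIT: merged ['c'] into committed; committed now {c=29, e=7}
Op 9: BEGIN: in_txn=True, pending={}
Op 10: COMMIT: merged [] into committed; committed now {c=29, e=7}
Op 11: BEGIN: in_txn=True, pending={}
Op 12: COMMIT: merged [] into committed; committed now {c=29, e=7}
ROLLBACK at op 5 discards: ['e']

Answer: e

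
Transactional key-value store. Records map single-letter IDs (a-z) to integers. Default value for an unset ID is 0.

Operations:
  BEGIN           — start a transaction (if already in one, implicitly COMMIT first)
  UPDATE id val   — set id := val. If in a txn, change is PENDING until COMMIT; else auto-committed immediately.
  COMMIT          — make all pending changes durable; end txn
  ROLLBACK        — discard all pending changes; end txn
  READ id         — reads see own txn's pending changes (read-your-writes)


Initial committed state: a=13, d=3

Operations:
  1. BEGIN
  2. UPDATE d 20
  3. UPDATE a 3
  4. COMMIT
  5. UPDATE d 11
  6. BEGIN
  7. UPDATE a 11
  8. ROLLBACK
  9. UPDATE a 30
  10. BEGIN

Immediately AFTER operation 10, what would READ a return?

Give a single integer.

Initial committed: {a=13, d=3}
Op 1: BEGIN: in_txn=True, pending={}
Op 2: UPDATE d=20 (pending; pending now {d=20})
Op 3: UPDATE a=3 (pending; pending now {a=3, d=20})
Op 4: COMMIT: merged ['a', 'd'] into committed; committed now {a=3, d=20}
Op 5: UPDATE d=11 (auto-commit; committed d=11)
Op 6: BEGIN: in_txn=True, pending={}
Op 7: UPDATE a=11 (pending; pending now {a=11})
Op 8: ROLLBACK: discarded pending ['a']; in_txn=False
Op 9: UPDATE a=30 (auto-commit; committed a=30)
Op 10: BEGIN: in_txn=True, pending={}
After op 10: visible(a) = 30 (pending={}, committed={a=30, d=11})

Answer: 30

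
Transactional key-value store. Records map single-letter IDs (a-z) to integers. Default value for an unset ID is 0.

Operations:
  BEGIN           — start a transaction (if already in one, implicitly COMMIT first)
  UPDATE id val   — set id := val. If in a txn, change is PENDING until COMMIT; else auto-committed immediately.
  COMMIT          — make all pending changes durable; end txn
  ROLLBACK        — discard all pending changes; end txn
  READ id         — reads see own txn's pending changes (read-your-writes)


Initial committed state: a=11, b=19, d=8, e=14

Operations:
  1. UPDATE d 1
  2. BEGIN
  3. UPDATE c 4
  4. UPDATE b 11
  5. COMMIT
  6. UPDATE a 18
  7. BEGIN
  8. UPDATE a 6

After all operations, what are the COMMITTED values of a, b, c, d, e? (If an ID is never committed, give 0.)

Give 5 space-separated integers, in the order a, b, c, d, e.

Answer: 18 11 4 1 14

Derivation:
Initial committed: {a=11, b=19, d=8, e=14}
Op 1: UPDATE d=1 (auto-commit; committed d=1)
Op 2: BEGIN: in_txn=True, pending={}
Op 3: UPDATE c=4 (pending; pending now {c=4})
Op 4: UPDATE b=11 (pending; pending now {b=11, c=4})
Op 5: COMMIT: merged ['b', 'c'] into committed; committed now {a=11, b=11, c=4, d=1, e=14}
Op 6: UPDATE a=18 (auto-commit; committed a=18)
Op 7: BEGIN: in_txn=True, pending={}
Op 8: UPDATE a=6 (pending; pending now {a=6})
Final committed: {a=18, b=11, c=4, d=1, e=14}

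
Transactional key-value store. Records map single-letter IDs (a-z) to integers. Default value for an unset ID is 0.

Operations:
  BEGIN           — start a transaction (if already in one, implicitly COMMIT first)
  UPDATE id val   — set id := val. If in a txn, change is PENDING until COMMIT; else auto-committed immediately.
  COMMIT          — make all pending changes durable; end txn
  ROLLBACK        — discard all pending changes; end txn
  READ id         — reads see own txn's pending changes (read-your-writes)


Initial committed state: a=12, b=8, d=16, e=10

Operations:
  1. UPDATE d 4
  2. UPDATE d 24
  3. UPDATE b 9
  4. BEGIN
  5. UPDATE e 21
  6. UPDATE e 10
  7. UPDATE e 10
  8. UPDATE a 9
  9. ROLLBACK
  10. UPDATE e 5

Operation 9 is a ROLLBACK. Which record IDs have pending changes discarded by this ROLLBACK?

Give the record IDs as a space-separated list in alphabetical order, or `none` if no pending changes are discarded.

Initial committed: {a=12, b=8, d=16, e=10}
Op 1: UPDATE d=4 (auto-commit; committed d=4)
Op 2: UPDATE d=24 (auto-commit; committed d=24)
Op 3: UPDATE b=9 (auto-commit; committed b=9)
Op 4: BEGIN: in_txn=True, pending={}
Op 5: UPDATE e=21 (pending; pending now {e=21})
Op 6: UPDATE e=10 (pending; pending now {e=10})
Op 7: UPDATE e=10 (pending; pending now {e=10})
Op 8: UPDATE a=9 (pending; pending now {a=9, e=10})
Op 9: ROLLBACK: discarded pending ['a', 'e']; in_txn=False
Op 10: UPDATE e=5 (auto-commit; committed e=5)
ROLLBACK at op 9 discards: ['a', 'e']

Answer: a e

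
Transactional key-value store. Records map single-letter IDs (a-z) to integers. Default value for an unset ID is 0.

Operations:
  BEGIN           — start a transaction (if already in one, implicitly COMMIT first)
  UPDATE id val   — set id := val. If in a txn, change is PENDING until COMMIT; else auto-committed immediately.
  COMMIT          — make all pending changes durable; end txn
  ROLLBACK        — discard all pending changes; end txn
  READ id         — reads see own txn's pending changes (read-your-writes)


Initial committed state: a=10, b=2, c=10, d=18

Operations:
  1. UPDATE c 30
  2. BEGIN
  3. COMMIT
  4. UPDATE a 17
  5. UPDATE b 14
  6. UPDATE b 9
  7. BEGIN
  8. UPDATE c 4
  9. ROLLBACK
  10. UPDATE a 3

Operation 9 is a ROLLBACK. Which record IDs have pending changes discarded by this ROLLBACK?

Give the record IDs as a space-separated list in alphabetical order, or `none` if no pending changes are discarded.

Answer: c

Derivation:
Initial committed: {a=10, b=2, c=10, d=18}
Op 1: UPDATE c=30 (auto-commit; committed c=30)
Op 2: BEGIN: in_txn=True, pending={}
Op 3: COMMIT: merged [] into committed; committed now {a=10, b=2, c=30, d=18}
Op 4: UPDATE a=17 (auto-commit; committed a=17)
Op 5: UPDATE b=14 (auto-commit; committed b=14)
Op 6: UPDATE b=9 (auto-commit; committed b=9)
Op 7: BEGIN: in_txn=True, pending={}
Op 8: UPDATE c=4 (pending; pending now {c=4})
Op 9: ROLLBACK: discarded pending ['c']; in_txn=False
Op 10: UPDATE a=3 (auto-commit; committed a=3)
ROLLBACK at op 9 discards: ['c']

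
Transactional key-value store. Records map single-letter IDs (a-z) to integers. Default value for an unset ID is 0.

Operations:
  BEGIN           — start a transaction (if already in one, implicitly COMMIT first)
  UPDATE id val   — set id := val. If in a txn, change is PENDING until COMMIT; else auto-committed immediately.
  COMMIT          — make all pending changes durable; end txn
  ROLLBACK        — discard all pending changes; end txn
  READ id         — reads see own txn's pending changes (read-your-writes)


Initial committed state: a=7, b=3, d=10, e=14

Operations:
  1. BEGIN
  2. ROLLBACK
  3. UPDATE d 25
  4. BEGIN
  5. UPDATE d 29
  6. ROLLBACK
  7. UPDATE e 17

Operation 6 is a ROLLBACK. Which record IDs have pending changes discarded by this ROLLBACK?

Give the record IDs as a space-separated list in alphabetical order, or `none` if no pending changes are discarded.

Initial committed: {a=7, b=3, d=10, e=14}
Op 1: BEGIN: in_txn=True, pending={}
Op 2: ROLLBACK: discarded pending []; in_txn=False
Op 3: UPDATE d=25 (auto-commit; committed d=25)
Op 4: BEGIN: in_txn=True, pending={}
Op 5: UPDATE d=29 (pending; pending now {d=29})
Op 6: ROLLBACK: discarded pending ['d']; in_txn=False
Op 7: UPDATE e=17 (auto-commit; committed e=17)
ROLLBACK at op 6 discards: ['d']

Answer: d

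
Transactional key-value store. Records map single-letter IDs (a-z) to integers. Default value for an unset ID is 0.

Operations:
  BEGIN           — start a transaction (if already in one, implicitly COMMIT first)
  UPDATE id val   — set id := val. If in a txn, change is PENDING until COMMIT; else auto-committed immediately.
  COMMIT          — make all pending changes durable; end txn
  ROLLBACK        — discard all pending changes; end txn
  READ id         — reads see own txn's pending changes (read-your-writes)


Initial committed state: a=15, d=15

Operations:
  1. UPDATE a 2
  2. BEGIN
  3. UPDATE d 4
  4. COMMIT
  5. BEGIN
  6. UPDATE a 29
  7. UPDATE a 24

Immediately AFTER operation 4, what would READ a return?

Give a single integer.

Initial committed: {a=15, d=15}
Op 1: UPDATE a=2 (auto-commit; committed a=2)
Op 2: BEGIN: in_txn=True, pending={}
Op 3: UPDATE d=4 (pending; pending now {d=4})
Op 4: COMMIT: merged ['d'] into committed; committed now {a=2, d=4}
After op 4: visible(a) = 2 (pending={}, committed={a=2, d=4})

Answer: 2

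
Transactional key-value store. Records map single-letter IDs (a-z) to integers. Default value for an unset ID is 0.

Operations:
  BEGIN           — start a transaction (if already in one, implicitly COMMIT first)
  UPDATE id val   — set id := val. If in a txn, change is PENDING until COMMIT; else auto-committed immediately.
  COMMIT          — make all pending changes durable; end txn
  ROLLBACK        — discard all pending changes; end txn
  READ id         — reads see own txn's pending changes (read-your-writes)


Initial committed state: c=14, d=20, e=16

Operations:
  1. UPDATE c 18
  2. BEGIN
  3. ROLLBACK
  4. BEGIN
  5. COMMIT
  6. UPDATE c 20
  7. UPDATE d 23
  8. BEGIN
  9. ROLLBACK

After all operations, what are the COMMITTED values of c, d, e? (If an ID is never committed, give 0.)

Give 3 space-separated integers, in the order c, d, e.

Answer: 20 23 16

Derivation:
Initial committed: {c=14, d=20, e=16}
Op 1: UPDATE c=18 (auto-commit; committed c=18)
Op 2: BEGIN: in_txn=True, pending={}
Op 3: ROLLBACK: discarded pending []; in_txn=False
Op 4: BEGIN: in_txn=True, pending={}
Op 5: COMMIT: merged [] into committed; committed now {c=18, d=20, e=16}
Op 6: UPDATE c=20 (auto-commit; committed c=20)
Op 7: UPDATE d=23 (auto-commit; committed d=23)
Op 8: BEGIN: in_txn=True, pending={}
Op 9: ROLLBACK: discarded pending []; in_txn=False
Final committed: {c=20, d=23, e=16}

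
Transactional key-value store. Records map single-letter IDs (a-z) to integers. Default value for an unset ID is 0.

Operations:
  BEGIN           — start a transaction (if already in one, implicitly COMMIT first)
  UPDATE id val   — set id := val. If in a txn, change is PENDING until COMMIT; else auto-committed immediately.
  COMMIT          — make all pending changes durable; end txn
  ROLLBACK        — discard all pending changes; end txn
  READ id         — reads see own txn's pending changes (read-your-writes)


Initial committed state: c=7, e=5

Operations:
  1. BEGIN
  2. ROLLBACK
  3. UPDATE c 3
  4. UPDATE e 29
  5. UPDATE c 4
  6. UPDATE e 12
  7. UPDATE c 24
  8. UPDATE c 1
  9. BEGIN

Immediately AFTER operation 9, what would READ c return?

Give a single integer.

Initial committed: {c=7, e=5}
Op 1: BEGIN: in_txn=True, pending={}
Op 2: ROLLBACK: discarded pending []; in_txn=False
Op 3: UPDATE c=3 (auto-commit; committed c=3)
Op 4: UPDATE e=29 (auto-commit; committed e=29)
Op 5: UPDATE c=4 (auto-commit; committed c=4)
Op 6: UPDATE e=12 (auto-commit; committed e=12)
Op 7: UPDATE c=24 (auto-commit; committed c=24)
Op 8: UPDATE c=1 (auto-commit; committed c=1)
Op 9: BEGIN: in_txn=True, pending={}
After op 9: visible(c) = 1 (pending={}, committed={c=1, e=12})

Answer: 1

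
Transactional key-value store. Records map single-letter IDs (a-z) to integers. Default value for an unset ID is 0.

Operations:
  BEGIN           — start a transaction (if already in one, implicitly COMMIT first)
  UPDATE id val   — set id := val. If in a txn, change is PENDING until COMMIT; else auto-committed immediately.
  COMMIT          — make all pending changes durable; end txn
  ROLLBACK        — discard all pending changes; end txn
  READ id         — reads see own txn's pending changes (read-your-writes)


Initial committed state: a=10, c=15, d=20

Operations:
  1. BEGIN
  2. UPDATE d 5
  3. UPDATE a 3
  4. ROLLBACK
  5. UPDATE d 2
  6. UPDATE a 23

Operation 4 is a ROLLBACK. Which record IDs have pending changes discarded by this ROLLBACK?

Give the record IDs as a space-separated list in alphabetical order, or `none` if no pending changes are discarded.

Answer: a d

Derivation:
Initial committed: {a=10, c=15, d=20}
Op 1: BEGIN: in_txn=True, pending={}
Op 2: UPDATE d=5 (pending; pending now {d=5})
Op 3: UPDATE a=3 (pending; pending now {a=3, d=5})
Op 4: ROLLBACK: discarded pending ['a', 'd']; in_txn=False
Op 5: UPDATE d=2 (auto-commit; committed d=2)
Op 6: UPDATE a=23 (auto-commit; committed a=23)
ROLLBACK at op 4 discards: ['a', 'd']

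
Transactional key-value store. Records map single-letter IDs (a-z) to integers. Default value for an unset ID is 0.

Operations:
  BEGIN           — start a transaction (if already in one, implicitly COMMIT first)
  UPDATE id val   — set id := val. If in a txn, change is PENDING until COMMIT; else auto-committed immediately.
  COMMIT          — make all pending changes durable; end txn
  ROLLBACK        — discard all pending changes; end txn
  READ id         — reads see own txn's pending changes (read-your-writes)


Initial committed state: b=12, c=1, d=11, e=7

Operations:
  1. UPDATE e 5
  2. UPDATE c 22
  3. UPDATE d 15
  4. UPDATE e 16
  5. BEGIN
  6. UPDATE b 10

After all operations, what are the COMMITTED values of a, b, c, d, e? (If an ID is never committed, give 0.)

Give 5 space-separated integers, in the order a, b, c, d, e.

Initial committed: {b=12, c=1, d=11, e=7}
Op 1: UPDATE e=5 (auto-commit; committed e=5)
Op 2: UPDATE c=22 (auto-commit; committed c=22)
Op 3: UPDATE d=15 (auto-commit; committed d=15)
Op 4: UPDATE e=16 (auto-commit; committed e=16)
Op 5: BEGIN: in_txn=True, pending={}
Op 6: UPDATE b=10 (pending; pending now {b=10})
Final committed: {b=12, c=22, d=15, e=16}

Answer: 0 12 22 15 16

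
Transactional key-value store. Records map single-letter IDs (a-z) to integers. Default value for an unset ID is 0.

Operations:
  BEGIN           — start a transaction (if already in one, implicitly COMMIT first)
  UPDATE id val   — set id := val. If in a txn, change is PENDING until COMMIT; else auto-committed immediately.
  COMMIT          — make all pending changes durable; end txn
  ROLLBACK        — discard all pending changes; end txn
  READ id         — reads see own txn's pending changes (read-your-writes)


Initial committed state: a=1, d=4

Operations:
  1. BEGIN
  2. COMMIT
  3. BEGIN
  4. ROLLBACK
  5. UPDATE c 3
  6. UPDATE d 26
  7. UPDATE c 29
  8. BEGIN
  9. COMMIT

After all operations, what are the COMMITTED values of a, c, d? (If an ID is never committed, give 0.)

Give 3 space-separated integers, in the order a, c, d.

Answer: 1 29 26

Derivation:
Initial committed: {a=1, d=4}
Op 1: BEGIN: in_txn=True, pending={}
Op 2: COMMIT: merged [] into committed; committed now {a=1, d=4}
Op 3: BEGIN: in_txn=True, pending={}
Op 4: ROLLBACK: discarded pending []; in_txn=False
Op 5: UPDATE c=3 (auto-commit; committed c=3)
Op 6: UPDATE d=26 (auto-commit; committed d=26)
Op 7: UPDATE c=29 (auto-commit; committed c=29)
Op 8: BEGIN: in_txn=True, pending={}
Op 9: COMMIT: merged [] into committed; committed now {a=1, c=29, d=26}
Final committed: {a=1, c=29, d=26}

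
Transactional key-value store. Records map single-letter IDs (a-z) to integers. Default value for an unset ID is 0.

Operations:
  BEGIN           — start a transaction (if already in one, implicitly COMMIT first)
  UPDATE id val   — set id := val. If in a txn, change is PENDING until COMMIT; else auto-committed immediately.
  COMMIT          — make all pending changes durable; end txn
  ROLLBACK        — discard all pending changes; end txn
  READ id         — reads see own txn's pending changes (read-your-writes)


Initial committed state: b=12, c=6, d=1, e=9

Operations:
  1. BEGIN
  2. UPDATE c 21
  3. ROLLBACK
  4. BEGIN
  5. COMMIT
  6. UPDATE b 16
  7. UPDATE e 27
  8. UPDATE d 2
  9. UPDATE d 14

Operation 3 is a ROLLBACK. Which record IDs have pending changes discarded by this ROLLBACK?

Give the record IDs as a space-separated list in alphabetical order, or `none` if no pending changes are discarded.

Initial committed: {b=12, c=6, d=1, e=9}
Op 1: BEGIN: in_txn=True, pending={}
Op 2: UPDATE c=21 (pending; pending now {c=21})
Op 3: ROLLBACK: discarded pending ['c']; in_txn=False
Op 4: BEGIN: in_txn=True, pending={}
Op 5: COMMIT: merged [] into committed; committed now {b=12, c=6, d=1, e=9}
Op 6: UPDATE b=16 (auto-commit; committed b=16)
Op 7: UPDATE e=27 (auto-commit; committed e=27)
Op 8: UPDATE d=2 (auto-commit; committed d=2)
Op 9: UPDATE d=14 (auto-commit; committed d=14)
ROLLBACK at op 3 discards: ['c']

Answer: c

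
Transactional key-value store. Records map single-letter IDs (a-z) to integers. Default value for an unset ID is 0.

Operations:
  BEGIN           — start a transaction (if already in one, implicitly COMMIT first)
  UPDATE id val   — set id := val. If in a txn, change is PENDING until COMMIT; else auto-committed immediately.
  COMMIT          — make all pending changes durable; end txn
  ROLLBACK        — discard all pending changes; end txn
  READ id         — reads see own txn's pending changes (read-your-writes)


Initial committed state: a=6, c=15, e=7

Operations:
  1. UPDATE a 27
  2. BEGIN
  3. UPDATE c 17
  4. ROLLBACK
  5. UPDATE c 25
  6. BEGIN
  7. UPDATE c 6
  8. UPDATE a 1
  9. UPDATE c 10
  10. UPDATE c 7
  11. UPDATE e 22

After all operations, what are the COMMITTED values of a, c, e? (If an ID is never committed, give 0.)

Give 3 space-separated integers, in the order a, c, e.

Answer: 27 25 7

Derivation:
Initial committed: {a=6, c=15, e=7}
Op 1: UPDATE a=27 (auto-commit; committed a=27)
Op 2: BEGIN: in_txn=True, pending={}
Op 3: UPDATE c=17 (pending; pending now {c=17})
Op 4: ROLLBACK: discarded pending ['c']; in_txn=False
Op 5: UPDATE c=25 (auto-commit; committed c=25)
Op 6: BEGIN: in_txn=True, pending={}
Op 7: UPDATE c=6 (pending; pending now {c=6})
Op 8: UPDATE a=1 (pending; pending now {a=1, c=6})
Op 9: UPDATE c=10 (pending; pending now {a=1, c=10})
Op 10: UPDATE c=7 (pending; pending now {a=1, c=7})
Op 11: UPDATE e=22 (pending; pending now {a=1, c=7, e=22})
Final committed: {a=27, c=25, e=7}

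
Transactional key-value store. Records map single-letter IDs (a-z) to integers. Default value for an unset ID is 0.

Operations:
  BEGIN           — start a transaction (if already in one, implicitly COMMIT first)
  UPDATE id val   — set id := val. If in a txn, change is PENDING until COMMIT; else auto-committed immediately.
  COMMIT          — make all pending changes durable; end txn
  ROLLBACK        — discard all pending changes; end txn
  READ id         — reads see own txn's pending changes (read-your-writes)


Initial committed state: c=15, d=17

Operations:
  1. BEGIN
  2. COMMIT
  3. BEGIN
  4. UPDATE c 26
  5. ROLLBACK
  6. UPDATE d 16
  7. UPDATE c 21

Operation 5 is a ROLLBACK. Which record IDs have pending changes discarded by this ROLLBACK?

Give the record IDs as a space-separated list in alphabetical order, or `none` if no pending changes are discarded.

Initial committed: {c=15, d=17}
Op 1: BEGIN: in_txn=True, pending={}
Op 2: COMMIT: merged [] into committed; committed now {c=15, d=17}
Op 3: BEGIN: in_txn=True, pending={}
Op 4: UPDATE c=26 (pending; pending now {c=26})
Op 5: ROLLBACK: discarded pending ['c']; in_txn=False
Op 6: UPDATE d=16 (auto-commit; committed d=16)
Op 7: UPDATE c=21 (auto-commit; committed c=21)
ROLLBACK at op 5 discards: ['c']

Answer: c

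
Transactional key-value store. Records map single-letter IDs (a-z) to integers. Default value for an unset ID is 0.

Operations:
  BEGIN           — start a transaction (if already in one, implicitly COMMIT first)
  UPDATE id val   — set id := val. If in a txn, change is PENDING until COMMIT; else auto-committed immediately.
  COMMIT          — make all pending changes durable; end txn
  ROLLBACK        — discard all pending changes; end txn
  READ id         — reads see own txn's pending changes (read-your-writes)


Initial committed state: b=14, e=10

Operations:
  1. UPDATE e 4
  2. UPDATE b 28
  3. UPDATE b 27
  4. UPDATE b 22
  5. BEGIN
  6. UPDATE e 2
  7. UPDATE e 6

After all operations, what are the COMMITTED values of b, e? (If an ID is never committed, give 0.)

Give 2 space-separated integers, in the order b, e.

Answer: 22 4

Derivation:
Initial committed: {b=14, e=10}
Op 1: UPDATE e=4 (auto-commit; committed e=4)
Op 2: UPDATE b=28 (auto-commit; committed b=28)
Op 3: UPDATE b=27 (auto-commit; committed b=27)
Op 4: UPDATE b=22 (auto-commit; committed b=22)
Op 5: BEGIN: in_txn=True, pending={}
Op 6: UPDATE e=2 (pending; pending now {e=2})
Op 7: UPDATE e=6 (pending; pending now {e=6})
Final committed: {b=22, e=4}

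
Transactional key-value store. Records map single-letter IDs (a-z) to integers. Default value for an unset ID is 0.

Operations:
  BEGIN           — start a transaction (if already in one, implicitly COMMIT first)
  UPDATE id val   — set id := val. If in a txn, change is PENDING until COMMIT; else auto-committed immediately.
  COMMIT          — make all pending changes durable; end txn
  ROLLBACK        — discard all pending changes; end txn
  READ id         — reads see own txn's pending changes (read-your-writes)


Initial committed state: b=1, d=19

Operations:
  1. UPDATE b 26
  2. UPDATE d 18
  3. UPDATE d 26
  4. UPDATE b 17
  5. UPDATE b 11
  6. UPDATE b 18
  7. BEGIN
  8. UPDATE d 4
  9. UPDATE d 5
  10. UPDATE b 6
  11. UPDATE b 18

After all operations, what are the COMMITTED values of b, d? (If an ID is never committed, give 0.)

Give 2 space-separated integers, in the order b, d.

Answer: 18 26

Derivation:
Initial committed: {b=1, d=19}
Op 1: UPDATE b=26 (auto-commit; committed b=26)
Op 2: UPDATE d=18 (auto-commit; committed d=18)
Op 3: UPDATE d=26 (auto-commit; committed d=26)
Op 4: UPDATE b=17 (auto-commit; committed b=17)
Op 5: UPDATE b=11 (auto-commit; committed b=11)
Op 6: UPDATE b=18 (auto-commit; committed b=18)
Op 7: BEGIN: in_txn=True, pending={}
Op 8: UPDATE d=4 (pending; pending now {d=4})
Op 9: UPDATE d=5 (pending; pending now {d=5})
Op 10: UPDATE b=6 (pending; pending now {b=6, d=5})
Op 11: UPDATE b=18 (pending; pending now {b=18, d=5})
Final committed: {b=18, d=26}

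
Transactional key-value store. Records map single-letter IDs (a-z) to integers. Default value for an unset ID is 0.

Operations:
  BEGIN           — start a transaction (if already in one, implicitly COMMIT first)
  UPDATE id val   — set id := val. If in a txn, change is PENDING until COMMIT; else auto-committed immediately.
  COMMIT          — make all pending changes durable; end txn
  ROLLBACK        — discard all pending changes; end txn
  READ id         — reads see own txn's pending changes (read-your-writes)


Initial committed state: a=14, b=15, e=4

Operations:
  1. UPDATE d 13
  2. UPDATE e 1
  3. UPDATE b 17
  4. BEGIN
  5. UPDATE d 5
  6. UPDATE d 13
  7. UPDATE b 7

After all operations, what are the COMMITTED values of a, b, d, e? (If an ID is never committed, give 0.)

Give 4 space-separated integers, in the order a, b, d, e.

Answer: 14 17 13 1

Derivation:
Initial committed: {a=14, b=15, e=4}
Op 1: UPDATE d=13 (auto-commit; committed d=13)
Op 2: UPDATE e=1 (auto-commit; committed e=1)
Op 3: UPDATE b=17 (auto-commit; committed b=17)
Op 4: BEGIN: in_txn=True, pending={}
Op 5: UPDATE d=5 (pending; pending now {d=5})
Op 6: UPDATE d=13 (pending; pending now {d=13})
Op 7: UPDATE b=7 (pending; pending now {b=7, d=13})
Final committed: {a=14, b=17, d=13, e=1}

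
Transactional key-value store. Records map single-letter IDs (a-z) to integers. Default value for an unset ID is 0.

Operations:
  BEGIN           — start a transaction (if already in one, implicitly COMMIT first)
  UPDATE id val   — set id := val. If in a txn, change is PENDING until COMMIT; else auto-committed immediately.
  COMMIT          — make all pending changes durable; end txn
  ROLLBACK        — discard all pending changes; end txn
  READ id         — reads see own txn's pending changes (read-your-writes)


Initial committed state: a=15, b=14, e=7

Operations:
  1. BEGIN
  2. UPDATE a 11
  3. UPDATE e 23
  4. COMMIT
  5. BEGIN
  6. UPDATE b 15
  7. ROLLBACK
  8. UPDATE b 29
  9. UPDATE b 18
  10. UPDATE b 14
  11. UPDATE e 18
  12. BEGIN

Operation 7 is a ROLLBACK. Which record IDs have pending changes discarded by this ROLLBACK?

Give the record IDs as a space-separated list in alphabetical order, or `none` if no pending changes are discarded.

Initial committed: {a=15, b=14, e=7}
Op 1: BEGIN: in_txn=True, pending={}
Op 2: UPDATE a=11 (pending; pending now {a=11})
Op 3: UPDATE e=23 (pending; pending now {a=11, e=23})
Op 4: COMMIT: merged ['a', 'e'] into committed; committed now {a=11, b=14, e=23}
Op 5: BEGIN: in_txn=True, pending={}
Op 6: UPDATE b=15 (pending; pending now {b=15})
Op 7: ROLLBACK: discarded pending ['b']; in_txn=False
Op 8: UPDATE b=29 (auto-commit; committed b=29)
Op 9: UPDATE b=18 (auto-commit; committed b=18)
Op 10: UPDATE b=14 (auto-commit; committed b=14)
Op 11: UPDATE e=18 (auto-commit; committed e=18)
Op 12: BEGIN: in_txn=True, pending={}
ROLLBACK at op 7 discards: ['b']

Answer: b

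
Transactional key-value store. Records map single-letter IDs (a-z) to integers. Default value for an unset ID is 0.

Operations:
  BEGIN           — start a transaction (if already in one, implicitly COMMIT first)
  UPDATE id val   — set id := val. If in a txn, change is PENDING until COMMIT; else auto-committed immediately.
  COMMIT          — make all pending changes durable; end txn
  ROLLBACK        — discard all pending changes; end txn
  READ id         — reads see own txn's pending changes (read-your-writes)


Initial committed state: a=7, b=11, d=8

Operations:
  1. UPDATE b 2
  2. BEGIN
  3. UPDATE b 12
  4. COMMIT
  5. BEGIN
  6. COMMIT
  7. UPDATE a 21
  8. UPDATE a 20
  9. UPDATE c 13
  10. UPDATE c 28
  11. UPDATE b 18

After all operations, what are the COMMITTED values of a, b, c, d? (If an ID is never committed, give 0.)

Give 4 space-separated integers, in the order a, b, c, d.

Answer: 20 18 28 8

Derivation:
Initial committed: {a=7, b=11, d=8}
Op 1: UPDATE b=2 (auto-commit; committed b=2)
Op 2: BEGIN: in_txn=True, pending={}
Op 3: UPDATE b=12 (pending; pending now {b=12})
Op 4: COMMIT: merged ['b'] into committed; committed now {a=7, b=12, d=8}
Op 5: BEGIN: in_txn=True, pending={}
Op 6: COMMIT: merged [] into committed; committed now {a=7, b=12, d=8}
Op 7: UPDATE a=21 (auto-commit; committed a=21)
Op 8: UPDATE a=20 (auto-commit; committed a=20)
Op 9: UPDATE c=13 (auto-commit; committed c=13)
Op 10: UPDATE c=28 (auto-commit; committed c=28)
Op 11: UPDATE b=18 (auto-commit; committed b=18)
Final committed: {a=20, b=18, c=28, d=8}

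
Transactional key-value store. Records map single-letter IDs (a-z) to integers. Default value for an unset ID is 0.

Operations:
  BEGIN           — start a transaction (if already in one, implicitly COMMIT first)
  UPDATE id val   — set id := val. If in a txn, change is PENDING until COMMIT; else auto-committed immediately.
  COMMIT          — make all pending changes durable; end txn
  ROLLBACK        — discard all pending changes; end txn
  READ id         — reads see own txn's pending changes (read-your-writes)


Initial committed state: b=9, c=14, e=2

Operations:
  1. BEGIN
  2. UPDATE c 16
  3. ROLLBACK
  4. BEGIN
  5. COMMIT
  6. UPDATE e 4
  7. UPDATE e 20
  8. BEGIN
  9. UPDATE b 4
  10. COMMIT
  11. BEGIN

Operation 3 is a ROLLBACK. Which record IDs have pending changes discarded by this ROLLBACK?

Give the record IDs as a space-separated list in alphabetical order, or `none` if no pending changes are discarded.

Initial committed: {b=9, c=14, e=2}
Op 1: BEGIN: in_txn=True, pending={}
Op 2: UPDATE c=16 (pending; pending now {c=16})
Op 3: ROLLBACK: discarded pending ['c']; in_txn=False
Op 4: BEGIN: in_txn=True, pending={}
Op 5: COMMIT: merged [] into committed; committed now {b=9, c=14, e=2}
Op 6: UPDATE e=4 (auto-commit; committed e=4)
Op 7: UPDATE e=20 (auto-commit; committed e=20)
Op 8: BEGIN: in_txn=True, pending={}
Op 9: UPDATE b=4 (pending; pending now {b=4})
Op 10: COMMIT: merged ['b'] into committed; committed now {b=4, c=14, e=20}
Op 11: BEGIN: in_txn=True, pending={}
ROLLBACK at op 3 discards: ['c']

Answer: c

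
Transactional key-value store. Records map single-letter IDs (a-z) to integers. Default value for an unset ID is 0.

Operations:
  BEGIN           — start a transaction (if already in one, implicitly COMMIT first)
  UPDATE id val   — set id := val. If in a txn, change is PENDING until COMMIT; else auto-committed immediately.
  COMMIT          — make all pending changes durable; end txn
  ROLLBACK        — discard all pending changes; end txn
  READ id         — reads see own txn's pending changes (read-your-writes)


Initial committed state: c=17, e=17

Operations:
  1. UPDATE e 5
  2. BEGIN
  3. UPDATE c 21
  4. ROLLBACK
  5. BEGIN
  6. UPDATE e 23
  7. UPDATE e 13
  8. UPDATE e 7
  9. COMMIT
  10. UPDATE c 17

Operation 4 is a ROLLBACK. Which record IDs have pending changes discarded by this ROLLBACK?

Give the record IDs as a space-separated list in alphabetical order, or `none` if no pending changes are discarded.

Initial committed: {c=17, e=17}
Op 1: UPDATE e=5 (auto-commit; committed e=5)
Op 2: BEGIN: in_txn=True, pending={}
Op 3: UPDATE c=21 (pending; pending now {c=21})
Op 4: ROLLBACK: discarded pending ['c']; in_txn=False
Op 5: BEGIN: in_txn=True, pending={}
Op 6: UPDATE e=23 (pending; pending now {e=23})
Op 7: UPDATE e=13 (pending; pending now {e=13})
Op 8: UPDATE e=7 (pending; pending now {e=7})
Op 9: COMMIT: merged ['e'] into committed; committed now {c=17, e=7}
Op 10: UPDATE c=17 (auto-commit; committed c=17)
ROLLBACK at op 4 discards: ['c']

Answer: c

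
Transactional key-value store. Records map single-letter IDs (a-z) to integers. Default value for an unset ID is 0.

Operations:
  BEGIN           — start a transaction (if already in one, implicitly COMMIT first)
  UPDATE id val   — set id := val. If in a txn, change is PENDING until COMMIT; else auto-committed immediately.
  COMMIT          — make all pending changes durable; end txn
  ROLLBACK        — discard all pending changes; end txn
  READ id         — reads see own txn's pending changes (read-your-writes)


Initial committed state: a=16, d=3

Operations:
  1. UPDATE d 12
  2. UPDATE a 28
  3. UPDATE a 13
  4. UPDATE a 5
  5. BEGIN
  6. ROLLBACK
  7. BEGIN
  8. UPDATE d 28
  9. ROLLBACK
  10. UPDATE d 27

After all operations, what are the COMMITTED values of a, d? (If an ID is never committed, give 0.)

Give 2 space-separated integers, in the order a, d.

Answer: 5 27

Derivation:
Initial committed: {a=16, d=3}
Op 1: UPDATE d=12 (auto-commit; committed d=12)
Op 2: UPDATE a=28 (auto-commit; committed a=28)
Op 3: UPDATE a=13 (auto-commit; committed a=13)
Op 4: UPDATE a=5 (auto-commit; committed a=5)
Op 5: BEGIN: in_txn=True, pending={}
Op 6: ROLLBACK: discarded pending []; in_txn=False
Op 7: BEGIN: in_txn=True, pending={}
Op 8: UPDATE d=28 (pending; pending now {d=28})
Op 9: ROLLBACK: discarded pending ['d']; in_txn=False
Op 10: UPDATE d=27 (auto-commit; committed d=27)
Final committed: {a=5, d=27}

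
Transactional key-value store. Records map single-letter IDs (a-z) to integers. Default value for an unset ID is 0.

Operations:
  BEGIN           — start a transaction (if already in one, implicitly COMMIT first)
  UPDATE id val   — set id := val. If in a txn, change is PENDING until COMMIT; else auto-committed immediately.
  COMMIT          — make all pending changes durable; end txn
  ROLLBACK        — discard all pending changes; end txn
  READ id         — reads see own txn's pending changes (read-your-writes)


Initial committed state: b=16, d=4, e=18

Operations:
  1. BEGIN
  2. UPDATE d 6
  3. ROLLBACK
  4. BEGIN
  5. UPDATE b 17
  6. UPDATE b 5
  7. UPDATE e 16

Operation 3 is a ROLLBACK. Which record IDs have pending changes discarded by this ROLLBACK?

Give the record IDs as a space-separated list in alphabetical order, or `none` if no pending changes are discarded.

Initial committed: {b=16, d=4, e=18}
Op 1: BEGIN: in_txn=True, pending={}
Op 2: UPDATE d=6 (pending; pending now {d=6})
Op 3: ROLLBACK: discarded pending ['d']; in_txn=False
Op 4: BEGIN: in_txn=True, pending={}
Op 5: UPDATE b=17 (pending; pending now {b=17})
Op 6: UPDATE b=5 (pending; pending now {b=5})
Op 7: UPDATE e=16 (pending; pending now {b=5, e=16})
ROLLBACK at op 3 discards: ['d']

Answer: d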